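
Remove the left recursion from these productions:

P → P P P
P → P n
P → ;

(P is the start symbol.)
P is directly left-recursive. The standard transformation for
  A → A α₁ | ... | A α_m | β₁ | ... | β_n
is
  A  → β₁ A' | ... | β_n A'
  A' → α₁ A' | ... | α_m A' | ε

P → ; becomes P → ; P'
P → P P P becomes P' → P P P'
P → P n becomes P' → n P'
Add P' → ε

Resulting grammar:
P → ; P'
P' → P P P'
P' → n P'
P' → ε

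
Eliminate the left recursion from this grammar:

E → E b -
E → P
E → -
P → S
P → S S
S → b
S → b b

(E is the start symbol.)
E → P E'
E → - E'
E' → b - E'
E' → ε
P → S
P → S S
S → b
S → b b

E is directly left-recursive. The standard transformation for
  A → A α₁ | ... | A α_m | β₁ | ... | β_n
is
  A  → β₁ A' | ... | β_n A'
  A' → α₁ A' | ... | α_m A' | ε

E → P becomes E → P E'
E → - becomes E → - E'
E → E b - becomes E' → b - E'
Add E' → ε

Productions for other non-terminals are unchanged:
  P → S
  P → S S
  S → b
  S → b b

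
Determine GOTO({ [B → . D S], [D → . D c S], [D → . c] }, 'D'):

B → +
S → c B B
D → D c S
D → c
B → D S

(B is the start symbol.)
{ [B → D . S], [D → D . c S], [S → . c B B] }

GOTO(I, 'D') = CLOSURE({ [A → αX.β] : [A → α.Xβ] ∈ I, X = 'D' })

Items with dot before 'D', with the dot advanced:
  [B → . D S] → [B → D . S]
  [D → . D c S] → [D → D . c S]
Closure of the advanced items:
  [B → D . S] has the dot before S: add [S → . c B B]

GOTO = { [B → D . S], [D → D . c S], [S → . c B B] }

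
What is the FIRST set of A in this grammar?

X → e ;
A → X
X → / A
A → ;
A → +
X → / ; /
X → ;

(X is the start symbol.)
{ '+', '/', ';', 'e' }

FIRST sets of the other non-terminals involved (by the same procedure, iterated to a fixed point):
  FIRST(X) = { '/', ';', 'e' }

From A → X:
  - X is a non-terminal: add FIRST(X) \ {ε} = { '/', ';', 'e' }
    X is not nullable, so stop
From A → ;:
  - ';' is a terminal: add ';' and stop
From A → +:
  - '+' is a terminal: add '+' and stop

Collecting: FIRST(A) = { '+', '/', ';', 'e' }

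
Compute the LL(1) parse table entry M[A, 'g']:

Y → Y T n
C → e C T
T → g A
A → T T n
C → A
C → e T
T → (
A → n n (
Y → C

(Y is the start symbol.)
To find M[A, 'g'], we find productions for A where 'g' is in the predict set (PREDICT(N → α) = (FIRST(α) \ {ε}) ∪ (FOLLOW(N) if α ⇒* ε)).

Relevant sets:
  FIRST(T) = { '(', 'g' }

A → T T n: PREDICT = { '(', 'g' }
  'g' is in predict set, so this production goes in M[A, 'g']
A → n n (: PREDICT = { 'n' }

M[A, 'g'] = A → T T n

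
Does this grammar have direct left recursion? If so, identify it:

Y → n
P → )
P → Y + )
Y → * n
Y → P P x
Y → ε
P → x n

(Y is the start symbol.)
Direct left recursion occurs when N → N α for some non-terminal N (the right-hand side begins with the left-hand side itself).

Y → n: starts with n
P → ): starts with ')'
P → Y + ): starts with Y
Y → * n: starts with '*'
Y → P P x: starts with P
Y → ε: starts with ε
P → x n: starts with x

No direct left recursion found.

Answer: No direct left recursion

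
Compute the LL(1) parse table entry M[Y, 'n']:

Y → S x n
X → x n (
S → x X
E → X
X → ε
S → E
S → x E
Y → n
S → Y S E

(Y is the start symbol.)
Y → S x n, Y → n

To find M[Y, 'n'], we find productions for Y where 'n' is in the predict set (PREDICT(N → α) = (FIRST(α) \ {ε}) ∪ (FOLLOW(N) if α ⇒* ε)).

Relevant sets:
  FIRST(S) = { 'n', 'x', ε }

Y → S x n: PREDICT = { 'n', 'x' }
  'n' is in predict set, so this production goes in M[Y, 'n']
Y → n: PREDICT = { 'n' }
  'n' is in predict set, so this production goes in M[Y, 'n']

M[Y, 'n'] = Y → S x n, Y → n  (a multiply-defined cell — the grammar is not LL(1))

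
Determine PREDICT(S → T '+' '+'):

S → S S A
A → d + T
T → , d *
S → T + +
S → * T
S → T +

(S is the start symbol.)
PREDICT(S → T '+' '+') = (FIRST(RHS) \ {ε}) ∪ (FOLLOW(S) if ε ∈ FIRST(RHS), i.e. RHS ⇒* ε)
FIRST(T) = { ',' }
FIRST(T '+' '+') = { ',' }
ε ∉ FIRST(T '+' '+'), so FOLLOW(S) is not added.
PREDICT(S → T '+' '+') = { ',' }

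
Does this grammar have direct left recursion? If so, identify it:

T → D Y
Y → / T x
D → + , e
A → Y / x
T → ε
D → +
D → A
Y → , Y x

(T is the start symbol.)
T → D Y: starts with D
Y → / T x: starts with '/'
D → + , e: starts with '+'
A → Y / x: starts with Y
T → ε: starts with ε
D → +: starts with '+'
D → A: starts with A
Y → , Y x: starts with ','

No direct left recursion found.

Answer: No direct left recursion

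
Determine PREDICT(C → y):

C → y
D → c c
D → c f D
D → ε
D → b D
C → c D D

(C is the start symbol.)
PREDICT(C → y) = (FIRST(RHS) \ {ε}) ∪ (FOLLOW(C) if ε ∈ FIRST(RHS), i.e. RHS ⇒* ε)
FIRST(y) = { 'y' }
ε ∉ FIRST(y), so FOLLOW(C) is not added.
PREDICT(C → y) = { 'y' }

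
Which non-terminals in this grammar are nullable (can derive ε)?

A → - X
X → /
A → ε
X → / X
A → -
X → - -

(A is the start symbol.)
{ 'A' }

A non-terminal is nullable if it can derive ε (the empty string): either it has an ε-production, or it has a production whose right-hand side consists entirely of nullable non-terminals.

ε-productions: A → ε
So A is immediately nullable.
No further non-terminal can be added: every production for the remaining non-terminals contains a terminal or a non-nullable non-terminal.
Nullable = { 'A' }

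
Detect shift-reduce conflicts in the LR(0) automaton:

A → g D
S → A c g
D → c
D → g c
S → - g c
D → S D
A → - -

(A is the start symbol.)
A shift-reduce conflict occurs when an LR(0) state has both:
  - a complete (reduce) item [A → α .] (dot at the end), and
  - a shift item [B → β . c γ] (dot before a terminal).

Augment with A' → A and build the canonical LR(0) collection (I0 = CLOSURE({[A' → . A]}), then GOTO on every symbol after a dot until no new states appear). It has 17 states:
  I0: { [A → . - -], [A → . g D], [A' → . A] }  — shift
  I1: { [A → - . -] }  — shift
  I2: { [A' → A .] }  — accept
  I3: { [A → . - -], [A → . g D], [A → g . D], [D → . S D], [D → . c], [D → . g c], [S → . - g c], [S → . A c g] }  — shift
  I4: { [A → - . -], [S → - . g c] }  — shift
  I5: { [S → A . c g] }  — shift
  I6: { [A → g D .] }  — reduce
  I7: { [A → . - -], [A → . g D], [D → . S D], [D → . c], [D → . g c], [D → S . D], [S → . - g c], [S → . A c g] }  — shift
  I8: { [D → c .] }  — reduce
  I9: { [A → . - -], [A → . g D], [A → g . D], [D → . S D], [D → . c], [D → . g c], [D → g . c], [S → . - g c], [S → . A c g] }  — shift
  I10: { [D → c .], [D → g c .] }  — 2 reduces
  I11: { [D → S D .] }  — reduce
  I12: { [S → A c . g] }  — shift
  I13: { [S → A c g .] }  — reduce
  I14: { [A → - - .] }  — reduce
  I15: { [S → - g . c] }  — shift
  I16: { [S → - g c .] }  — reduce

No state contains both a complete item and a shift item.

Answer: No shift-reduce conflicts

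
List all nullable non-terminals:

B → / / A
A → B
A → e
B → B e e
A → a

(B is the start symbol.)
None

A non-terminal is nullable if it can derive ε (the empty string): either it has an ε-production, or it has a production whose right-hand side consists entirely of nullable non-terminals.

There are no ε-productions, so no non-terminal can derive ε.
No non-terminals are nullable.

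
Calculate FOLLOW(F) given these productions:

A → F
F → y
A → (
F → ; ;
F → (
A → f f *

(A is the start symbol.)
{ $ }

To compute FOLLOW(F), find every occurrence of F on a right-hand side N → α F β: add FIRST(β) \ {ε}, and if β is empty or nullable also add FOLLOW(N). Iterate to a fixed point.

In A → F: F is at the end, add FOLLOW(A)

The FOLLOW sets referred to above (computed the same way, to a fixed point):
  FOLLOW(A) = { $ }

Taking the union: FOLLOW(F) = { $ }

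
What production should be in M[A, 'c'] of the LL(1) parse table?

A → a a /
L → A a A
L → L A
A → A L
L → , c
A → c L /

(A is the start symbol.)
A → A L, A → c L /

To find M[A, 'c'], we find productions for A where 'c' is in the predict set (PREDICT(N → α) = (FIRST(α) \ {ε}) ∪ (FOLLOW(N) if α ⇒* ε)).

Relevant sets:
  FIRST(A) = { 'a', 'c' }

A → a a /: PREDICT = { 'a' }
A → A L: PREDICT = { 'a', 'c' }
  'c' is in predict set, so this production goes in M[A, 'c']
A → c L /: PREDICT = { 'c' }
  'c' is in predict set, so this production goes in M[A, 'c']

M[A, 'c'] = A → A L, A → c L /  (a multiply-defined cell — the grammar is not LL(1))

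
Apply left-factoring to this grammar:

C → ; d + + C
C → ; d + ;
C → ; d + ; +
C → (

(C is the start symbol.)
Left-factoring transforms A → αβ₁ | αβ₂ into A → αA' and A' → β₁ | β₂
(α is the longest common prefix among the alternatives). Repeat until
no nonterminal has two alternatives with a common prefix.

Round 1: C has alternatives sharing prefix '; d +'. Introduce C': C → ; d + C'
  Add: C' → + C
  Add: C' → ;
  Add: C' → ; +

Round 2: C' has alternatives sharing prefix ';'. Introduce C'': C' → ; C''
  Add: C'' → ε
  Add: C'' → +

No remaining common prefixes — done.

Resulting grammar:
C → ; d + C'
C' → + C
C' → ; C''
C'' → ε
C'' → +
C → (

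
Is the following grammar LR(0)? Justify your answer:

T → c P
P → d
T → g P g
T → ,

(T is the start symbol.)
Augment with T' → T and build the canonical LR(0) collection (I0 = CLOSURE({[T' → . T]}), then GOTO on every symbol after a dot until no new states appear). It has 9 states:
  I0: { [T → . ,], [T → . c P], [T → . g P g], [T' → . T] }  — shift
  I1: { [T → , .] }  — reduce
  I2: { [T' → T .] }  — accept
  I3: { [P → . d], [T → c . P] }  — shift
  I4: { [P → . d], [T → g . P g] }  — shift
  I5: { [T → g P . g] }  — shift
  I6: { [P → d .] }  — reduce
  I7: { [T → g P g .] }  — reduce
  I8: { [T → c P .] }  — reduce

Every state is either a pure shift/goto state or contains exactly one complete item and nothing to shift — no conflicts. The grammar is LR(0).

Answer: Yes, the grammar is LR(0)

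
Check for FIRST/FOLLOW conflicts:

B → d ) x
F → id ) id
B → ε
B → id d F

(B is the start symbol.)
No FIRST/FOLLOW conflicts.

A FIRST/FOLLOW conflict occurs when a non-terminal N has a nullable alternative N → β (β ⇒* ε) and another alternative N → α with FIRST(α) ∩ FOLLOW(N) ≠ ∅: on such a lookahead the parser cannot decide between expanding α and letting N vanish via β.

Nullable non-terminals: B.

B: nullable alternative(s) B → ε; FOLLOW(B) = { $ }
  B → d ) x: FIRST \ {ε} = { 'd' } — disjoint from FOLLOW(B)
  B → ε: FIRST \ {ε} = { } — this is the only nullable alternative, skip
  B → id d F: FIRST \ {ε} = { 'id' } — disjoint from FOLLOW(B)

F has no nullable alternative, so no FIRST/FOLLOW check is needed there.

No FIRST/FOLLOW conflicts found.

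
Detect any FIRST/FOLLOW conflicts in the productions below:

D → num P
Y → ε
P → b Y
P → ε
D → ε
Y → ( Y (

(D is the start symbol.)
Yes. Y → '(' Y '(' with FOLLOW(Y) on { '(' }

A FIRST/FOLLOW conflict occurs when a non-terminal N has a nullable alternative N → β (β ⇒* ε) and another alternative N → α with FIRST(α) ∩ FOLLOW(N) ≠ ∅: on such a lookahead the parser cannot decide between expanding α and letting N vanish via β.

Nullable non-terminals: D, P, Y.

D: nullable alternative(s) D → ε; FOLLOW(D) = { $ }
  D → num P: FIRST \ {ε} = { 'num' } — disjoint from FOLLOW(D)
  D → ε: FIRST \ {ε} = { } — this is the only nullable alternative, skip

P: nullable alternative(s) P → ε; FOLLOW(P) = { $ }
  P → b Y: FIRST \ {ε} = { 'b' } — disjoint from FOLLOW(P)
  P → ε: FIRST \ {ε} = { } — this is the only nullable alternative, skip

Y: nullable alternative(s) Y → ε; FOLLOW(Y) = { $, '(' }
  Y → ε: FIRST \ {ε} = { } — this is the only nullable alternative, skip
  Y → ( Y (: FIRST \ {ε} = { '(' } — overlaps FOLLOW(Y) on { '(' }: CONFLICT

So the grammar has 1 FIRST/FOLLOW conflict (marked CONFLICT above).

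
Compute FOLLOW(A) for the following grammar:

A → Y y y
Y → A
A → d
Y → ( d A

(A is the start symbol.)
To compute FOLLOW(A), find every occurrence of A on a right-hand side N → α A β: add FIRST(β) \ {ε}, and if β is empty or nullable also add FOLLOW(N). Iterate to a fixed point.

A is the start symbol, so $ ∈ FOLLOW(A).
In Y → A: A is at the end, add FOLLOW(Y)
In Y → ( d A: A is at the end, add FOLLOW(Y)

The FOLLOW sets referred to above (computed the same way, to a fixed point):
  FOLLOW(Y) = { 'y' }

Taking the union: FOLLOW(A) = { $, 'y' }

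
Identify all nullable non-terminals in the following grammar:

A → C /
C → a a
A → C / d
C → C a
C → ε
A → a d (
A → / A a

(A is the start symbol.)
A non-terminal is nullable if it can derive ε (the empty string): either it has an ε-production, or it has a production whose right-hand side consists entirely of nullable non-terminals.

ε-productions: C → ε
So C is immediately nullable.
No further non-terminal can be added: every production for the remaining non-terminals contains a terminal or a non-nullable non-terminal.
Nullable = { 'C' }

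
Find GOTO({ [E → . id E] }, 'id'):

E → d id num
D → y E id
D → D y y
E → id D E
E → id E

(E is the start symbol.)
GOTO(I, 'id') = CLOSURE({ [A → αX.β] : [A → α.Xβ] ∈ I, X = 'id' })

Items with dot before 'id', with the dot advanced:
  [E → . id E] → [E → id . E]
Closure of the advanced items:
  [E → id . E] has the dot before E: add [E → . d id num], [E → . id D E], [E → . id E]

GOTO = { [E → . d id num], [E → . id D E], [E → . id E], [E → id . E] }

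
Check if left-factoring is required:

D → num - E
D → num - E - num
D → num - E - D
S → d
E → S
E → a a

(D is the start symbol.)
Left-factoring is needed when two productions for the same non-terminal
share a common prefix on the right-hand side.

Productions for D:
  D → num - E
  D → num - E - num
  D → num - E - D
Productions for E:
  E → S
  E → a a

Found common prefix 'num - E' in productions for D

Answer: Yes, D has productions with common prefix 'num - E'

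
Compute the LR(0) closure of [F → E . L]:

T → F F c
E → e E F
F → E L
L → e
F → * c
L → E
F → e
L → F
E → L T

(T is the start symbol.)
Start with: [F → E . L]
  [F → E . L] has the dot before L: add [L → . e], [L → . E], [L → . F]
  [L → . E] has the dot before E: add [E → . e E F], [E → . L T]
  [L → . F] has the dot before F: add [F → . E L], [F → . * c], [F → . e]
No further items can be added.

CLOSURE = { [E → . L T], [E → . e E F], [F → . * c], [F → . E L], [F → . e], [F → E . L], [L → . E], [L → . F], [L → . e] }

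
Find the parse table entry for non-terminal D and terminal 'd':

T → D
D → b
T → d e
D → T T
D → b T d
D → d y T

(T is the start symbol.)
To find M[D, 'd'], we find productions for D where 'd' is in the predict set (PREDICT(N → α) = (FIRST(α) \ {ε}) ∪ (FOLLOW(N) if α ⇒* ε)).

Relevant sets:
  FIRST(T) = { 'b', 'd' }

D → b: PREDICT = { 'b' }
D → T T: PREDICT = { 'b', 'd' }
  'd' is in predict set, so this production goes in M[D, 'd']
D → b T d: PREDICT = { 'b' }
D → d y T: PREDICT = { 'd' }
  'd' is in predict set, so this production goes in M[D, 'd']

M[D, 'd'] = D → T T, D → d y T  (a multiply-defined cell — the grammar is not LL(1))

Answer: D → T T, D → d y T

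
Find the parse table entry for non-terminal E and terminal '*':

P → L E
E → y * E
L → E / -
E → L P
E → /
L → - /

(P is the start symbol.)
To find M[E, '*'], we find productions for E where '*' is in the predict set (PREDICT(N → α) = (FIRST(α) \ {ε}) ∪ (FOLLOW(N) if α ⇒* ε)).

Relevant sets:
  FIRST(L) = { '-', '/', 'y' }

E → y * E: PREDICT = { 'y' }
E → L P: PREDICT = { '-', '/', 'y' }
E → /: PREDICT = { '/' }

M[E, '*'] is empty (no production applies)

Answer: Empty (error entry)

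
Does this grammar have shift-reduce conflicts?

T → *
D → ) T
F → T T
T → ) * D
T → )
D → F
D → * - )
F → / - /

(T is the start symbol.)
Yes — I1: [T → ) .] vs [T → ) . * D]; I5: [T → ) .] vs [T → . )]; I6: [T → * .] vs [D → * . - )]; I16: [T → * .] vs [D → . ) T]

A shift-reduce conflict occurs when an LR(0) state has both:
  - a complete (reduce) item [A → α .] (dot at the end), and
  - a shift item [B → β . c γ] (dot before a terminal).

Augment with T' → T and build the canonical LR(0) collection (I0 = CLOSURE({[T' → . T]}), then GOTO on every symbol after a dot until no new states appear). It has 18 states:
  I0: { [T → . ) * D], [T → . )], [T → . *], [T' → . T] }  — shift
  I1: { [T → ) . * D], [T → ) .] }  — shift, reduce
  I2: { [T → * .] }  — reduce
  I3: { [T' → T .] }  — accept
  I4: { [D → . ) T], [D → . * - )], [D → . F], [F → . / - /], [F → . T T], [T → ) * . D], [T → . ) * D], [T → . )], [T → . *] }  — shift
  I5: { [D → ) . T], [T → ) . * D], [T → ) .], [T → . ) * D], [T → . )], [T → . *] }  — shift, reduce
  I6: { [D → * . - )], [T → * .] }  — shift, reduce
  I7: { [F → / . - /] }  — shift
  I8: { [T → ) * D .] }  — reduce
  I9: { [D → F .] }  — reduce
  I10: { [F → T . T], [T → . ) * D], [T → . )], [T → . *] }  — shift
  I11: { [F → T T .] }  — reduce
  I12: { [F → / - . /] }  — shift
  I13: { [F → / - / .] }  — reduce
  I14: { [D → * - . )] }  — shift
  I15: { [D → * - ) .] }  — reduce
  I16: { [D → . ) T], [D → . * - )], [D → . F], [F → . / - /], [F → . T T], [T → ) * . D], [T → * .], [T → . ) * D], [T → . )], [T → . *] }  — shift, reduce
  I17: { [D → ) T .] }  — reduce

I1 contains reduce item [T → ) .] and shift item [T → ) . * D] — shift-reduce conflict.
I5 contains reduce item [T → ) .] and shift items [T → . )], [T → . ) * D], [T → ) . * D], [T → . *] — shift-reduce conflict.
I6 contains reduce item [T → * .] and shift item [D → * . - )] — shift-reduce conflict.
I16 contains reduce item [T → * .] and shift items [D → . ) T], [D → . * - )], [F → . / - /], [T → . )], [T → . ) * D], [T → . *] — shift-reduce conflict.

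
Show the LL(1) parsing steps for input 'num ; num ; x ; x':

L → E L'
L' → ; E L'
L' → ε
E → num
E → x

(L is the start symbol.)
Stack is shown with the top on the left.

Stack     Input                Action
-------------------------------------
L $       num ; num ; x ; x $  output L → E L'
E L' $    num ; num ; x ; x $  output E → num
num L' $  num ; num ; x ; x $  match 'num'
L' $      ; num ; x ; x $      output L' → ; E L'
; E L' $  ; num ; x ; x $      match ';'
E L' $    num ; x ; x $        output E → num
num L' $  num ; x ; x $        match 'num'
L' $      ; x ; x $            output L' → ; E L'
; E L' $  ; x ; x $            match ';'
E L' $    x ; x $              output E → x
x L' $    x ; x $              match 'x'
L' $      ; x $                output L' → ; E L'
; E L' $  ; x $                match ';'
E L' $    x $                  output E → x
x L' $    x $                  match 'x'
L' $      $                    output L' → ε
$         $                    accept

The string is accepted.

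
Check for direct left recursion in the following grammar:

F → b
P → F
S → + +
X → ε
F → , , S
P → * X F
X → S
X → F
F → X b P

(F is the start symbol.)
F → b: starts with b
P → F: starts with F
S → + +: starts with '+'
X → ε: starts with ε
F → , , S: starts with ','
P → * X F: starts with '*'
X → S: starts with S
X → F: starts with F
F → X b P: starts with X

No direct left recursion found.

Answer: No direct left recursion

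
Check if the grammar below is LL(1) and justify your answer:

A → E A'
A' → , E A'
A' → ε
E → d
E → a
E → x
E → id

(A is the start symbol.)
Yes, the grammar is LL(1).

Relevant sets:
  FOLLOW(A') = { $ }

For A':
  PREDICT(A' → ',' E A') = { ',' }
  PREDICT(A' → ε) = { $ }
For E:
  PREDICT(E → d) = { 'd' }
  PREDICT(E → a) = { 'a' }
  PREDICT(E → x) = { 'x' }
  PREDICT(E → id) = { 'id' }
A has a single production, so nothing to check there.

All predict sets are disjoint. The grammar IS LL(1).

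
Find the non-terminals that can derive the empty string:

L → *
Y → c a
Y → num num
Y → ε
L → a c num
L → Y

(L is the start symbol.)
A non-terminal is nullable if it can derive ε (the empty string): either it has an ε-production, or it has a production whose right-hand side consists entirely of nullable non-terminals.

ε-productions: Y → ε
So Y is immediately nullable.
L → Y: every symbol on the right is nullable, so L is nullable too.
Every non-terminal is now nullable.
Nullable = { 'L', 'Y' }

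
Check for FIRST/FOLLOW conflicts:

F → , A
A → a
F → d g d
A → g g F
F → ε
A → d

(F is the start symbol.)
A FIRST/FOLLOW conflict occurs when a non-terminal N has a nullable alternative N → β (β ⇒* ε) and another alternative N → α with FIRST(α) ∩ FOLLOW(N) ≠ ∅: on such a lookahead the parser cannot decide between expanding α and letting N vanish via β.

Nullable non-terminals: F.

F: nullable alternative(s) F → ε; FOLLOW(F) = { $ }
  F → , A: FIRST \ {ε} = { ',' } — disjoint from FOLLOW(F)
  F → d g d: FIRST \ {ε} = { 'd' } — disjoint from FOLLOW(F)
  F → ε: FIRST \ {ε} = { } — this is the only nullable alternative, skip

A has no nullable alternative, so no FIRST/FOLLOW check is needed there.

No FIRST/FOLLOW conflicts found.

Answer: No FIRST/FOLLOW conflicts.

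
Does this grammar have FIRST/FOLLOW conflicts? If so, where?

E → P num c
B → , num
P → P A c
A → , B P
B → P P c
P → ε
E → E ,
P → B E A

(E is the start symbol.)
A FIRST/FOLLOW conflict occurs when a non-terminal N has a nullable alternative N → β (β ⇒* ε) and another alternative N → α with FIRST(α) ∩ FOLLOW(N) ≠ ∅: on such a lookahead the parser cannot decide between expanding α and letting N vanish via β.

Nullable non-terminals: P.
FIRST sets used below: FIRST(P) = { ',', 'c', ε }, FIRST(A) = { ',' }, FIRST(B) = { ',', 'c' }

P: nullable alternative(s) P → ε; FOLLOW(P) = { ',', 'c', 'num' }
  P → P A c: FIRST \ {ε} = { ',', 'c' } — overlaps FOLLOW(P) on { ',', 'c' }: CONFLICT
  P → ε: FIRST \ {ε} = { } — this is the only nullable alternative, skip
  P → B E A: FIRST \ {ε} = { ',', 'c' } — overlaps FOLLOW(P) on { ',', 'c' }: CONFLICT

A, B, E have no nullable alternative, so no FIRST/FOLLOW check is needed there.

So the grammar has 2 FIRST/FOLLOW conflicts (marked CONFLICT above).

Answer: Yes. P → P A c with FOLLOW(P) on { ',', 'c' }; P → B E A with FOLLOW(P) on { ',', 'c' }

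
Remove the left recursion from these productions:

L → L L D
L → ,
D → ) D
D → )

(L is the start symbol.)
L → , L'
L' → L D L'
L' → ε
D → ) D
D → )

L is directly left-recursive. The standard transformation for
  A → A α₁ | ... | A α_m | β₁ | ... | β_n
is
  A  → β₁ A' | ... | β_n A'
  A' → α₁ A' | ... | α_m A' | ε

L → , becomes L → , L'
L → L L D becomes L' → L D L'
Add L' → ε

Productions for other non-terminals are unchanged:
  D → ) D
  D → )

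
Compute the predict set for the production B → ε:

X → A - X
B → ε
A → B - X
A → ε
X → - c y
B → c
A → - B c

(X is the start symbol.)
PREDICT(B → ε) = (FIRST(RHS) \ {ε}) ∪ (FOLLOW(B) if ε ∈ FIRST(RHS), i.e. RHS ⇒* ε)
The right-hand side is ε (FIRST(ε) = { ε }), so the predict set is FOLLOW(B) = { '-', 'c' }
PREDICT(B → ε) = { '-', 'c' }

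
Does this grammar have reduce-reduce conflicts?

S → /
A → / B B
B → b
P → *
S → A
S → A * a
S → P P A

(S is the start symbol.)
No reduce-reduce conflicts

Augment with S' → S and build the canonical LR(0) collection (I0 = CLOSURE({[S' → . S]}), then GOTO on every symbol after a dot until no new states appear). It has 14 states:
  I0: { [A → . / B B], [P → . *], [S → . /], [S → . A * a], [S → . A], [S → . P P A], [S' → . S] }  — shift
  I1: { [P → * .] }  — reduce
  I2: { [A → / . B B], [B → . b], [S → / .] }  — shift, reduce
  I3: { [S → A . * a], [S → A .] }  — shift, reduce
  I4: { [P → . *], [S → P . P A] }  — shift
  I5: { [S' → S .] }  — accept
  I6: { [A → . / B B], [S → P P . A] }  — shift
  I7: { [A → / . B B], [B → . b] }  — shift
  I8: { [S → P P A .] }  — reduce
  I9: { [A → / B . B], [B → . b] }  — shift
  I10: { [B → b .] }  — reduce
  I11: { [A → / B B .] }  — reduce
  I12: { [S → A * . a] }  — shift
  I13: { [S → A * a .] }  — reduce

No state contains more than one complete item.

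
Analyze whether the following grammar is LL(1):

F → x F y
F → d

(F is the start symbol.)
A grammar is LL(1) if for each non-terminal N with multiple productions, the predict sets of those productions are pairwise disjoint, where PREDICT(N → α) = (FIRST(α) \ {ε}) ∪ (FOLLOW(N) if α ⇒* ε).

For F:
  PREDICT(F → x F y) = { 'x' }
  PREDICT(F → d) = { 'd' }

All predict sets are disjoint. The grammar IS LL(1).

Answer: Yes, the grammar is LL(1).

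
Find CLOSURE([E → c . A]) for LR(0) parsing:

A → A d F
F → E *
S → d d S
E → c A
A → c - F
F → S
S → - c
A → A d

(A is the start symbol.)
{ [A → . A d F], [A → . A d], [A → . c - F], [E → c . A] }

Start with: [E → c . A]
  [E → c . A] has the dot before A: add [A → . A d F], [A → . c - F], [A → . A d]
No further items can be added.

CLOSURE = { [A → . A d F], [A → . A d], [A → . c - F], [E → c . A] }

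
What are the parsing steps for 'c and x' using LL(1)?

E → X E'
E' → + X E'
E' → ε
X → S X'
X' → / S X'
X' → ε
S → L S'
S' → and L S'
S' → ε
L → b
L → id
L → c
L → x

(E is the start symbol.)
Stack is shown with the top on the left.

Stack             Input      Action
-----------------------------------
E $               c and x $  output E → X E'
X E' $            c and x $  output X → S X'
S X' E' $         c and x $  output S → L S'
L S' X' E' $      c and x $  output L → c
c S' X' E' $      c and x $  match 'c'
S' X' E' $        and x $    output S' → and L S'
and L S' X' E' $  and x $    match 'and'
L S' X' E' $      x $        output L → x
x S' X' E' $      x $        match 'x'
S' X' E' $        $          output S' → ε
X' E' $           $          output X' → ε
E' $              $          output E' → ε
$                 $          accept

The string is accepted.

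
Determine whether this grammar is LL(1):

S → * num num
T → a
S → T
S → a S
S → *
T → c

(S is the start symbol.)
A grammar is LL(1) if for each non-terminal N with multiple productions, the predict sets of those productions are pairwise disjoint, where PREDICT(N → α) = (FIRST(α) \ {ε}) ∪ (FOLLOW(N) if α ⇒* ε).

Relevant sets:
  FIRST(T) = { 'a', 'c' }

For S:
  PREDICT(S → '*' num num) = { '*' }
  PREDICT(S → T) = { 'a', 'c' }
  PREDICT(S → a S) = { 'a' }
  PREDICT(S → '*') = { '*' }
For T:
  PREDICT(T → a) = { 'a' }
  PREDICT(T → c) = { 'c' }

Conflict found: Predict set conflict for S: { '*' }
The grammar is NOT LL(1).

Answer: No. Predict set conflict for S: { '*' }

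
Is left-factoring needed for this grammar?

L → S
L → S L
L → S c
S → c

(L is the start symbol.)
Yes, L has productions with common prefix 'S'

Left-factoring is needed when two productions for the same non-terminal
share a common prefix on the right-hand side.

Productions for L:
  L → S
  L → S L
  L → S c

Found common prefix 'S' in productions for L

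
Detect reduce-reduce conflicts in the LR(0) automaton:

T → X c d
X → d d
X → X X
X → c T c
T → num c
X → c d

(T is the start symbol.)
Yes — I13: [T → X c d .] vs [X → c d .]

Augment with T' → T and build the canonical LR(0) collection (I0 = CLOSURE({[T' → . T]}), then GOTO on every symbol after a dot until no new states appear). It has 14 states:
  I0: { [T → . X c d], [T → . num c], [T' → . T], [X → . X X], [X → . c T c], [X → . c d], [X → . d d] }  — shift
  I1: { [T' → T .] }  — accept
  I2: { [T → X . c d], [X → . X X], [X → . c T c], [X → . c d], [X → . d d], [X → X . X] }  — shift
  I3: { [T → . X c d], [T → . num c], [X → . X X], [X → . c T c], [X → . c d], [X → . d d], [X → c . T c], [X → c . d] }  — shift
  I4: { [X → d . d] }  — shift
  I5: { [T → num . c] }  — shift
  I6: { [T → num c .] }  — reduce
  I7: { [X → d d .] }  — reduce
  I8: { [X → c T . c] }  — shift
  I9: { [X → c d .], [X → d . d] }  — shift, reduce
  I10: { [X → c T c .] }  — reduce
  I11: { [X → . X X], [X → . c T c], [X → . c d], [X → . d d], [X → X . X], [X → X X .] }  — shift, reduce
  I12: { [T → . X c d], [T → . num c], [T → X c . d], [X → . X X], [X → . c T c], [X → . c d], [X → . d d], [X → c . T c], [X → c . d] }  — shift
  I13: { [T → X c d .], [X → c d .], [X → d . d] }  — shift, 2 reduces

I13 contains complete items [T → X c d .], [X → c d .] — reduce-reduce conflict.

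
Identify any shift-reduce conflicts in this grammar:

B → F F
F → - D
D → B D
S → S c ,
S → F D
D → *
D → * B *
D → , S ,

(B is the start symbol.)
Yes — I5: [D → * .] vs [F → . - D]

A shift-reduce conflict occurs when an LR(0) state has both:
  - a complete (reduce) item [A → α .] (dot at the end), and
  - a shift item [B → β . c γ] (dot before a terminal).

Augment with B' → B and build the canonical LR(0) collection (I0 = CLOSURE({[B' → . B]}), then GOTO on every symbol after a dot until no new states appear). It has 18 states:
  I0: { [B → . F F], [B' → . B], [F → . - D] }  — shift
  I1: { [B → . F F], [D → . * B *], [D → . *], [D → . , S ,], [D → . B D], [F → - . D], [F → . - D] }  — shift
  I2: { [B' → B .] }  — accept
  I3: { [B → F . F], [F → . - D] }  — shift
  I4: { [B → F F .] }  — reduce
  I5: { [B → . F F], [D → * . B *], [D → * .], [F → . - D] }  — shift, reduce
  I6: { [D → , . S ,], [F → . - D], [S → . F D], [S → . S c ,] }  — shift
  I7: { [B → . F F], [D → . * B *], [D → . *], [D → . , S ,], [D → . B D], [D → B . D], [F → . - D] }  — shift
  I8: { [F → - D .] }  — reduce
  I9: { [D → B D .] }  — reduce
  I10: { [B → . F F], [D → . * B *], [D → . *], [D → . , S ,], [D → . B D], [F → . - D], [S → F . D] }  — shift
  I11: { [D → , S . ,], [S → S . c ,] }  — shift
  I12: { [D → , S , .] }  — reduce
  I13: { [S → S c . ,] }  — shift
  I14: { [S → S c , .] }  — reduce
  I15: { [S → F D .] }  — reduce
  I16: { [D → * B . *] }  — shift
  I17: { [D → * B * .] }  — reduce

I5 contains reduce item [D → * .] and shift item [F → . - D] — shift-reduce conflict.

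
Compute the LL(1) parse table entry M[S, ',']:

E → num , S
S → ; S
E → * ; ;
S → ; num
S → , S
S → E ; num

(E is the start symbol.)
To find M[S, ','], we find productions for S where ',' is in the predict set (PREDICT(N → α) = (FIRST(α) \ {ε}) ∪ (FOLLOW(N) if α ⇒* ε)).

Relevant sets:
  FIRST(E) = { '*', 'num' }

S → ; S: PREDICT = { ';' }
S → ; num: PREDICT = { ';' }
S → , S: PREDICT = { ',' }
  ',' is in predict set, so this production goes in M[S, ',']
S → E ; num: PREDICT = { '*', 'num' }

M[S, ','] = S → , S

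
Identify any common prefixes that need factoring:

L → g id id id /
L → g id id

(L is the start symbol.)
Left-factoring is needed when two productions for the same non-terminal
share a common prefix on the right-hand side.

Productions for L:
  L → g id id id /
  L → g id id

Found common prefix 'g id id' in productions for L

Answer: Yes, L has productions with common prefix 'g id id'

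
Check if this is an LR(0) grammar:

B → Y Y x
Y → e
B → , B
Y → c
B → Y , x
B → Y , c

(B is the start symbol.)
Augment with B' → B and build the canonical LR(0) collection (I0 = CLOSURE({[B' → . B]}), then GOTO on every symbol after a dot until no new states appear). It has 12 states:
  I0: { [B → . , B], [B → . Y , c], [B → . Y , x], [B → . Y Y x], [B' → . B], [Y → . c], [Y → . e] }  — shift
  I1: { [B → , . B], [B → . , B], [B → . Y , c], [B → . Y , x], [B → . Y Y x], [Y → . c], [Y → . e] }  — shift
  I2: { [B' → B .] }  — accept
  I3: { [B → Y . , c], [B → Y . , x], [B → Y . Y x], [Y → . c], [Y → . e] }  — shift
  I4: { [Y → c .] }  — reduce
  I5: { [Y → e .] }  — reduce
  I6: { [B → Y , . c], [B → Y , . x] }  — shift
  I7: { [B → Y Y . x] }  — shift
  I8: { [B → Y Y x .] }  — reduce
  I9: { [B → Y , c .] }  — reduce
  I10: { [B → Y , x .] }  — reduce
  I11: { [B → , B .] }  — reduce

Every state is either a pure shift/goto state or contains exactly one complete item and nothing to shift — no conflicts. The grammar is LR(0).

Answer: Yes, the grammar is LR(0)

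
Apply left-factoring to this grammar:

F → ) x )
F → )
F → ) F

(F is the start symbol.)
F → ) F'
F' → x )
F' → ε
F' → F

Left-factoring transforms A → αβ₁ | αβ₂ into A → αA' and A' → β₁ | β₂
(α is the longest common prefix among the alternatives). Repeat until
no nonterminal has two alternatives with a common prefix.

Round 1: F has alternatives sharing prefix ')'. Introduce F': F → ) F'
  Add: F' → x )
  Add: F' → ε
  Add: F' → F

No remaining common prefixes — done.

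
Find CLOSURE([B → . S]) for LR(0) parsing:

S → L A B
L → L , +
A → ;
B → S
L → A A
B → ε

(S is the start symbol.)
To compute CLOSURE, for each item [A → α.Bβ] where B is a non-terminal, add [B → .γ] for all productions B → γ; repeat for the newly added items until nothing changes.

Start with: [B → . S]
  [B → . S] has the dot before S: add [S → . L A B]
  [S → . L A B] has the dot before L: add [L → . L , +], [L → . A A]
  [L → . A A] has the dot before A: add [A → . ;]
No further items can be added.

CLOSURE = { [A → . ;], [B → . S], [L → . A A], [L → . L , +], [S → . L A B] }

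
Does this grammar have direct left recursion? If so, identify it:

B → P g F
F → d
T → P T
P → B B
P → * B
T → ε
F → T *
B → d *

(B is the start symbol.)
No direct left recursion

B → P g F: starts with P
F → d: starts with d
T → P T: starts with P
P → B B: starts with B
P → * B: starts with '*'
T → ε: starts with ε
F → T *: starts with T
B → d *: starts with d

No direct left recursion found.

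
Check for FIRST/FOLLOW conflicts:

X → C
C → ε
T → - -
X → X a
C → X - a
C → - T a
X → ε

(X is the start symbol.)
Yes. X → C with FOLLOW(X) on { '-', 'a' }; X → X a with FOLLOW(X) on { '-', 'a' }; C → X '-' a with FOLLOW(C) on { '-', 'a' }; C → '-' T a with FOLLOW(C) on { '-' }

Nullable non-terminals: C, X.
FIRST sets used below: FIRST(X) = { '-', 'a', ε }, FIRST(C) = { '-', 'a', ε }

C: nullable alternative(s) C → ε; FOLLOW(C) = { $, '-', 'a' }
  C → ε: FIRST \ {ε} = { } — this is the only nullable alternative, skip
  C → X - a: FIRST \ {ε} = { '-', 'a' } — overlaps FOLLOW(C) on { '-', 'a' }: CONFLICT
  C → - T a: FIRST \ {ε} = { '-' } — overlaps FOLLOW(C) on { '-' }: CONFLICT

X: nullable alternative(s) X → C, X → ε; FOLLOW(X) = { $, '-', 'a' }
  X → C: FIRST \ {ε} = { '-', 'a' } — overlaps FOLLOW(X) on { '-', 'a' }: CONFLICT
  X → X a: FIRST \ {ε} = { '-', 'a' } — overlaps FOLLOW(X) on { '-', 'a' }: CONFLICT
  X → ε: FIRST \ {ε} = { } — disjoint from FOLLOW(X)

T has no nullable alternative, so no FIRST/FOLLOW check is needed there.

So the grammar has 4 FIRST/FOLLOW conflicts (marked CONFLICT above).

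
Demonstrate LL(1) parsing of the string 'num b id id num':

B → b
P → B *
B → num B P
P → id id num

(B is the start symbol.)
Stack is shown with the top on the left.

Stack        Input              Action
--------------------------------------
B $          num b id id num $  output B → num B P
num B P $    num b id id num $  match 'num'
B P $        b id id num $      output B → b
b P $        b id id num $      match 'b'
P $          id id num $        output P → id id num
id id num $  id id num $        match 'id'
id num $     id num $           match 'id'
num $        num $              match 'num'
$            $                  accept

The string is accepted.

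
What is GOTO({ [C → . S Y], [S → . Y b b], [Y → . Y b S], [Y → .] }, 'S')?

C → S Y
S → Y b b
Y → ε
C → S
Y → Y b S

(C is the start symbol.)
{ [C → S . Y], [Y → . Y b S], [Y → .] }

GOTO(I, 'S') = CLOSURE({ [A → αX.β] : [A → α.Xβ] ∈ I, X = 'S' })

Items with dot before 'S', with the dot advanced:
  [C → . S Y] → [C → S . Y]
Closure of the advanced items:
  [C → S . Y] has the dot before Y: add [Y → .], [Y → . Y b S]

GOTO = { [C → S . Y], [Y → . Y b S], [Y → .] }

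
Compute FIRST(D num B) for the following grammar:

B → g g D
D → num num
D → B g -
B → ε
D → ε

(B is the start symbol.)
{ 'g', 'num' }

FIRST sets of the non-terminals involved (from the grammar, by fixed-point iteration):
  FIRST(D) = { 'g', 'num', ε }

To compute FIRST(D num B), process the symbols left to right:
Symbol D is a non-terminal. Add FIRST(D) \ {ε} = { 'g', 'num' }
D is nullable (ε ∈ FIRST(D)), continue to the next symbol.
Symbol num is a terminal. Add 'num' and stop.
FIRST(D num B) = { 'g', 'num' }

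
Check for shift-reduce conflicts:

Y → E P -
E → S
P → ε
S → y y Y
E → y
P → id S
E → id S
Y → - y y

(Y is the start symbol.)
A shift-reduce conflict occurs when an LR(0) state has both:
  - a complete (reduce) item [A → α .] (dot at the end), and
  - a shift item [B → β . c γ] (dot before a terminal).

Augment with Y' → Y and build the canonical LR(0) collection (I0 = CLOSURE({[Y' → . Y]}), then GOTO on every symbol after a dot until no new states appear). It has 17 states:
  I0: { [E → . S], [E → . id S], [E → . y], [S → . y y Y], [Y → . - y y], [Y → . E P -], [Y' → . Y] }  — shift
  I1: { [Y → - . y y] }  — shift
  I2: { [P → . id S], [P → .], [Y → E . P -] }  — shift, reduce
  I3: { [E → S .] }  — reduce
  I4: { [Y' → Y .] }  — accept
  I5: { [E → id . S], [S → . y y Y] }  — shift
  I6: { [E → y .], [S → y . y Y] }  — shift, reduce
  I7: { [E → . S], [E → . id S], [E → . y], [S → . y y Y], [S → y y . Y], [Y → . - y y], [Y → . E P -] }  — shift
  I8: { [S → y y Y .] }  — reduce
  I9: { [E → id S .] }  — reduce
  I10: { [S → y . y Y] }  — shift
  I11: { [Y → E P . -] }  — shift
  I12: { [P → id . S], [S → . y y Y] }  — shift
  I13: { [P → id S .] }  — reduce
  I14: { [Y → E P - .] }  — reduce
  I15: { [Y → - y . y] }  — shift
  I16: { [Y → - y y .] }  — reduce

I2 contains reduce item [P → .] and shift item [P → . id S] — shift-reduce conflict.
I6 contains reduce item [E → y .] and shift item [S → y . y Y] — shift-reduce conflict.

Answer: Yes — I2: [P → .] vs [P → . id S]; I6: [E → y .] vs [S → y . y Y]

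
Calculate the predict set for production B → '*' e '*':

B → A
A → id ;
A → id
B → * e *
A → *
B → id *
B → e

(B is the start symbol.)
PREDICT(B → '*' e '*') = (FIRST(RHS) \ {ε}) ∪ (FOLLOW(B) if ε ∈ FIRST(RHS), i.e. RHS ⇒* ε)
FIRST('*' e '*') = { '*' }
ε ∉ FIRST('*' e '*'), so FOLLOW(B) is not added.
PREDICT(B → '*' e '*') = { '*' }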